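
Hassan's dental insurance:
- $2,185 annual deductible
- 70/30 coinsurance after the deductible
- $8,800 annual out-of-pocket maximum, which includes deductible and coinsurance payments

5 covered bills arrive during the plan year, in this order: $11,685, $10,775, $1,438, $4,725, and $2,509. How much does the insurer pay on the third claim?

Claim 1 — $11,685: deductible takes $2,185, $9,500 remains; coinsurance $9,500 × 30% = $2,850. Cost to patient: $5,035. OOP to date $5,035. Insurer: $11,685 − $5,035 = $6,650.
Claim 2 — $10,775: deductible already satisfied, so patient's share is 30% × $10,775 = $3,232.50. Patient pays $3,232.50; OOP now $8,267.50. Insurer: $10,775 − $3,232.50 = $7,542.50.
Claim 3 — $1,438: 30% coinsurance on $1,438 = $431.40. Patient pays $431.40; OOP now $8,698.90. Insurer: $1,438 − $431.40 = $1,006.60.

$1,006.60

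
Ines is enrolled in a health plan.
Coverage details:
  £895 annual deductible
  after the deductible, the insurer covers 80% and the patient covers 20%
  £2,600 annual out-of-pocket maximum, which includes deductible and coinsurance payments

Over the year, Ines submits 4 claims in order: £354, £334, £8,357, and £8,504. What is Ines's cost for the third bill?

£1,837

Bill 1, £354: all of it applies to the deductible. Patient owes £354 (running OOP £354).
Bill 2, £334: fully absorbed by the deductible. Patient owes £334 (running OOP £688).
Bill 3, £8,357: deductible takes £207, £8,150 remains; 20% of £8,150 = £1,630. Patient pays £1,837; OOP now £2,525.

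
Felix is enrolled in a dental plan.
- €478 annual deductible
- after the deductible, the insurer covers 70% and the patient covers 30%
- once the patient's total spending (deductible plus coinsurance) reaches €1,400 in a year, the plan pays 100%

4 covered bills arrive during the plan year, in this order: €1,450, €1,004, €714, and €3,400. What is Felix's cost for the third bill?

€214.20

#1 (€1,450): €478 finishes the deductible; €972 goes to coinsurance; patient's 30% is €291.60. Patient owes €769.60 (running OOP €769.60).
#2 (€1,004): deductible already satisfied, so patient's share is 30% × €1,004 = €301.20. Patient owes €301.20 (running OOP €1,070.80).
#3 (€714): deductible already satisfied, so patient's share is 30% × €714 = €214.20. Patient owes €214.20 (running OOP €1,285).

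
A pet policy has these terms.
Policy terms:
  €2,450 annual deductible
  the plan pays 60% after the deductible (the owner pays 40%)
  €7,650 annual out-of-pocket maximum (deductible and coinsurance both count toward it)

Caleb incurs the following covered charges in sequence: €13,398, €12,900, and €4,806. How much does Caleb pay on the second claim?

€820.80

#1 (€13,398): €2,450 to deductible, leaving €10,948; 40% of €10,948 = €4,379.20. Cost to owner: €6,829.20. OOP to date €6,829.20.
#2 (€12,900): deductible met; 40% of €12,900 = €5,160. OOP would hit €11,989.20 > €7,650, so the cap limits the owner to €7,650 − €6,829.20 = €820.80.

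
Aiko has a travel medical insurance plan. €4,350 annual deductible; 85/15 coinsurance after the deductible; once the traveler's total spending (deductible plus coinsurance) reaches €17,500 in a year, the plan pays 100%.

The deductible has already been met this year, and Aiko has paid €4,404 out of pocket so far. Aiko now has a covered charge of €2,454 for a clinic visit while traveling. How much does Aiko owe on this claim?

€368.10

With the deductible met, the entire €2,454 is subject to coinsurance.
15% of €2,454 = €368.10 falls to the traveler.
Total out-of-pocket so far would be €4,404 + €368.10 = €4,772.10, below the €17,500 cap — no reduction.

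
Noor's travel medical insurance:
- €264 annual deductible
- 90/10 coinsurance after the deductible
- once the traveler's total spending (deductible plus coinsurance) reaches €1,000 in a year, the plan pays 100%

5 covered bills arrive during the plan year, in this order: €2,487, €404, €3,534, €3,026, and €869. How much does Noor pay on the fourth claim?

€119.90

Bill 1, €2,487: €264 to deductible, leaving €2,223; coinsurance €2,223 × 10% = €222.30. Traveler owes €486.30 (running OOP €486.30).
Bill 2, €404: deductible already satisfied, so traveler's share is 10% × €404 = €40.40. Traveler pays €40.40; OOP now €526.70.
Bill 3, €3,534: deductible met; 10% of €3,534 = €353.40. Traveler owes €353.40 (running OOP €880.10).
Bill 4, €3,026: 10% coinsurance on €3,026 = €302.60. OOP would hit €1,182.70 > €1,000, so the cap limits the traveler to €1,000 − €880.10 = €119.90.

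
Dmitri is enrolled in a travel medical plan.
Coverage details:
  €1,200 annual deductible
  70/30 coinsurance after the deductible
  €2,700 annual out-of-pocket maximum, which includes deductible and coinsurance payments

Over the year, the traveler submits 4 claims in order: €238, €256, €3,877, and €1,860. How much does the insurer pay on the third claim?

#1 (€238): fully absorbed by the deductible. Cost to traveler: €238. OOP to date €238. Plan pays €238 − €238 = €0.
#2 (€256): entire amount goes to the deductible. Traveler owes €256 (running OOP €494). Plan pays €256 − €256 = €0.
#3 (€3,877): €706 to deductible, leaving €3,171; traveler's 30% is €951.30. Cost to traveler: €1,657.30. OOP to date €2,151.30. Plan pays €3,877 − €1,657.30 = €2,219.70.

€2,219.70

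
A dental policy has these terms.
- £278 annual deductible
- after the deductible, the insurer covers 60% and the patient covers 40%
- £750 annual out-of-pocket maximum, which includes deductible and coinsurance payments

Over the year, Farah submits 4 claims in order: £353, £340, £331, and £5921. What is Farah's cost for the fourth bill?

£173.60

Bill 1, £353: £278 to deductible, leaving £75; coinsurance £75 × 40% = £30. Patient pays £308; OOP now £308.
Bill 2, £340: deductible already satisfied, so patient's share is 40% × £340 = £136. Cost to patient: £136. OOP to date £444.
Bill 3, £331: deductible already satisfied, so patient's share is 40% × £331 = £132.40. Patient pays £132.40; OOP now £576.40.
Bill 4, £5921: 40% coinsurance on £5921 = £2368.40. OOP would hit £2944.80 > £750, so the cap limits the patient to £750 − £576.40 = £173.60.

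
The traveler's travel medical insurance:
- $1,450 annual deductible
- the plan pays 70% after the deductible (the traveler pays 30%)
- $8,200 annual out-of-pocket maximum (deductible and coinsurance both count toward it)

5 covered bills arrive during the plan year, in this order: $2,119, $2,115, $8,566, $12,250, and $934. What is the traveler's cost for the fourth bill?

Claim 1 ($2,119): $1,450 finishes the deductible; $669 goes to coinsurance; coinsurance $669 × 30% = $200.70. Cost to traveler: $1,650.70. OOP to date $1,650.70.
Claim 2 ($2,115): deductible met; 30% of $2,115 = $634.50. Traveler pays $634.50; OOP now $2,285.20.
Claim 3 ($8,566): 30% coinsurance on $8,566 = $2,569.80. Traveler pays $2,569.80; OOP now $4,855.
Claim 4 ($12,250): 30% coinsurance on $12,250 = $3,675. That would push OOP to $8,530, over the $8,200 cap, so traveler pays $8,200 − $4,855 = $3,345.

$3,345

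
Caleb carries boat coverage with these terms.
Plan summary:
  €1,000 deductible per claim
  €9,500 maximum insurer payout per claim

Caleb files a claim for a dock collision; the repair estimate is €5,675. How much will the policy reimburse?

Less the €1,000 deductible: €5,675 − €1,000 = €4,675.
That's under the €9,500 cap, so the insurer reimburses the full €4,675.

€4,675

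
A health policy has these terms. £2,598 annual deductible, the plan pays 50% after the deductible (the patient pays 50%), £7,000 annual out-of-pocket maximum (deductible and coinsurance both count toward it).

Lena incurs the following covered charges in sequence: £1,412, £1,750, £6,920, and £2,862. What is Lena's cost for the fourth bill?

£660

#1 (£1,412): all of it applies to the deductible. Patient owes £1,412 (running OOP £1,412).
#2 (£1,750): £1,186 to deductible, leaving £564; coinsurance £564 × 50% = £282. Cost to patient: £1,468. OOP to date £2,880.
#3 (£6,920): 50% coinsurance on £6,920 = £3,460. Cost to patient: £3,460. OOP to date £6,340.
#4 (£2,862): 50% coinsurance on £2,862 = £1,431. Adding that to £6,340 gives £7,771, past the £7,000 cap; patient pays only £7,000 − £6,340 = £660.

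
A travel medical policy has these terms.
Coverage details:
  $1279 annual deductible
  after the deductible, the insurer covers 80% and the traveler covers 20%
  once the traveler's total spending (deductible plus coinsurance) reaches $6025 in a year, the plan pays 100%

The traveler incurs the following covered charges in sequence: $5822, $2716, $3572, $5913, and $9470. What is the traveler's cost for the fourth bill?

$1182.60

Bill 1, $5822: $1279 finishes the deductible; $4543 goes to coinsurance; 20% of $4543 = $908.60. Cost to traveler: $2187.60. OOP to date $2187.60.
Bill 2, $2716: deductible already satisfied, so traveler's share is 20% × $2716 = $543.20. Cost to traveler: $543.20. OOP to date $2730.80.
Bill 3, $3572: 20% coinsurance on $3572 = $714.40. Traveler pays $714.40; OOP now $3445.20.
Bill 4, $5913: deductible already satisfied, so traveler's share is 20% × $5913 = $1182.60. Traveler owes $1182.60 (running OOP $4627.80).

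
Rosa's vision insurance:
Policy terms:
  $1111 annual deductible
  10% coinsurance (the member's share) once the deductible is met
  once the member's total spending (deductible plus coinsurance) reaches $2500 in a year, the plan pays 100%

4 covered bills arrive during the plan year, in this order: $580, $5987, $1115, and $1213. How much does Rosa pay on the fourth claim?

#1 ($580): fully absorbed by the deductible. Cost to member: $580. OOP to date $580.
#2 ($5987): $531 finishes the deductible; $5456 goes to coinsurance; coinsurance $5456 × 10% = $545.60. Member pays $1076.60; OOP now $1656.60.
#3 ($1115): deductible already satisfied, so member's share is 10% × $1115 = $111.50. Member owes $111.50 (running OOP $1768.10).
#4 ($1213): deductible met; 10% of $1213 = $121.30. Cost to member: $121.30. OOP to date $1889.40.

$121.30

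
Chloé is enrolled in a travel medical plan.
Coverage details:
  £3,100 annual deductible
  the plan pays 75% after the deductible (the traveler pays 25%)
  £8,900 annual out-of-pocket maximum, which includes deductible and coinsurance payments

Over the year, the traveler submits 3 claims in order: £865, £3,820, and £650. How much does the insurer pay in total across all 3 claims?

Claim 1 — £865: entire amount goes to the deductible. Traveler pays £865; OOP now £865. Insurer: £865 − £865 = £0.
Claim 2 — £3,820: £2,235 to deductible, leaving £1,585; coinsurance £1,585 × 25% = £396.25. Traveler pays £2,631.25; OOP now £3,496.25. Plan pays £3,820 − £2,631.25 = £1,188.75.
Claim 3 — £650: deductible already satisfied, so traveler's share is 25% × £650 = £162.50. Cost to traveler: £162.50. OOP to date £3,658.75. Plan pays £650 − £162.50 = £487.50.
Insurer total = bills − traveler's total = £5,335 − £3,658.75 = £1,676.25.

£1,676.25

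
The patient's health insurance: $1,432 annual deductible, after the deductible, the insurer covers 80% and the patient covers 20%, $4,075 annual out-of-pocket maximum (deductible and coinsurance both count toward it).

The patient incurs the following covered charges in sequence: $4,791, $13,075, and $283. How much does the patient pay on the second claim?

Bill 1, $4,791: deductible takes $1,432, $3,359 remains; patient's 20% is $671.80. Patient owes $2,103.80 (running OOP $2,103.80).
Bill 2, $13,075: 20% coinsurance on $13,075 = $2,615. That would push OOP to $4,718.80, over the $4,075 cap, so patient pays $4,075 − $2,103.80 = $1,971.20.

$1,971.20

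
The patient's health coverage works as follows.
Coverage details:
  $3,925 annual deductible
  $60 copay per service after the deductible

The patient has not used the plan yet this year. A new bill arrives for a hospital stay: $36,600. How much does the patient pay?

The full $3,925 deductible is still open; $3,925 of this bill applies to it.
After the $3,925 deductible portion, $36,600 − $3,925 = $32,675 is subject to the copay.
Copay on this service: $60.
Patient responsibility: $3,925 + $60 = $3,985.

$3,985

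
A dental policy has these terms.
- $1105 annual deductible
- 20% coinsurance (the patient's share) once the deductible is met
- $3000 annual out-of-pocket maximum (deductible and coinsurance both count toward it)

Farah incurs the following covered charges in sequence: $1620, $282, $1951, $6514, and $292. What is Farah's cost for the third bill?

#1 ($1620): $1105 to deductible, leaving $515; coinsurance $515 × 20% = $103. Cost to patient: $1208. OOP to date $1208.
#2 ($282): 20% coinsurance on $282 = $56.40. Cost to patient: $56.40. OOP to date $1264.40.
#3 ($1951): 20% coinsurance on $1951 = $390.20. Patient owes $390.20 (running OOP $1654.60).

$390.20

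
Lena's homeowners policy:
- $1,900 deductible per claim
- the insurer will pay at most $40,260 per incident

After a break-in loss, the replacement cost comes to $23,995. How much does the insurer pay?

$22,095

After the deductible, $23,995 − $1,900 = $22,095 remains.
$22,095 is within the $40,260 limit, so the insurer pays $22,095.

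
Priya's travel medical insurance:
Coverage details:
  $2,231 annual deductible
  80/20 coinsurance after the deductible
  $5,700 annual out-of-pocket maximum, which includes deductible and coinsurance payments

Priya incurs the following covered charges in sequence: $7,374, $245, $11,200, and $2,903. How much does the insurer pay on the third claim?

$8,960

Bill 1, $7,374: $2,231 finishes the deductible; $5,143 goes to coinsurance; coinsurance $5,143 × 20% = $1,028.60. Cost to traveler: $3,259.60. OOP to date $3,259.60. Plan pays $7,374 − $3,259.60 = $4,114.40.
Bill 2, $245: deductible already satisfied, so traveler's share is 20% × $245 = $49. Traveler pays $49; OOP now $3,308.60. Plan pays $245 − $49 = $196.
Bill 3, $11,200: deductible met; 20% of $11,200 = $2,240. Traveler pays $2,240; OOP now $5,548.60. Plan pays $11,200 − $2,240 = $8,960.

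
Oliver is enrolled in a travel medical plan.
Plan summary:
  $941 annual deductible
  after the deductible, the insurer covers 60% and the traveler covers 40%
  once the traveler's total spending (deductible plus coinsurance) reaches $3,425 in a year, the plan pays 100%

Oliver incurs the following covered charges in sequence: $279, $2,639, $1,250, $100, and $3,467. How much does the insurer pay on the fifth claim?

$2,313.80

Claim 1 ($279): entire amount goes to the deductible. Cost to traveler: $279. OOP to date $279. Insurer: $279 − $279 = $0.
Claim 2 ($2,639): $662 to deductible, leaving $1,977; traveler's 40% is $790.80. Traveler pays $1,452.80; OOP now $1,731.80. Insurer: $2,639 − $1,452.80 = $1,186.20.
Claim 3 ($1,250): 40% coinsurance on $1,250 = $500. Traveler pays $500; OOP now $2,231.80. Plan pays $1,250 − $500 = $750.
Claim 4 ($100): 40% coinsurance on $100 = $40. Traveler owes $40 (running OOP $2,271.80). Plan pays $100 − $40 = $60.
Claim 5 ($3,467): 40% coinsurance on $3,467 = $1,386.80. OOP would hit $3,658.60 > $3,425, so the cap limits the traveler to $3,425 − $2,271.80 = $1,153.20. Plan pays $3,467 − $1,153.20 = $2,313.80.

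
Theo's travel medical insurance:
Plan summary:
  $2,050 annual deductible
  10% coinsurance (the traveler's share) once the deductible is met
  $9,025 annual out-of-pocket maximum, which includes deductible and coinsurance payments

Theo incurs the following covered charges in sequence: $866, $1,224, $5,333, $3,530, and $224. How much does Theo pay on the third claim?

$533.30

Claim 1 — $866: fully absorbed by the deductible. Traveler pays $866; OOP now $866.
Claim 2 — $1,224: $1,184 to deductible, leaving $40; 10% of $40 = $4. Traveler pays $1,188; OOP now $2,054.
Claim 3 — $5,333: 10% coinsurance on $5,333 = $533.30. Traveler owes $533.30 (running OOP $2,587.30).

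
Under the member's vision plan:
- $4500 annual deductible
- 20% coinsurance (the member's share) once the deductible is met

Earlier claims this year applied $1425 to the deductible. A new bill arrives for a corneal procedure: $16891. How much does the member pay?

$5838.20

Deductible still to meet: $4500 − $1425 = $3075.
That leaves $16891 − $3075 = $13816 for coinsurance.
Member's 20% share of $13816 is $2763.20.
Member responsibility: $3075 + $2763.20 = $5838.20.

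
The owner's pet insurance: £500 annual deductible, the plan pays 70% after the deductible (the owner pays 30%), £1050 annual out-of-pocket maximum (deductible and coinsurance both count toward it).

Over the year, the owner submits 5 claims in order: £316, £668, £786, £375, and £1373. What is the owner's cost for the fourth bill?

£112.50

Bill 1, £316: entire amount goes to the deductible. Cost to owner: £316. OOP to date £316.
Bill 2, £668: £184 to deductible, leaving £484; coinsurance £484 × 30% = £145.20. Owner owes £329.20 (running OOP £645.20).
Bill 3, £786: deductible met; 30% of £786 = £235.80. Owner pays £235.80; OOP now £881.
Bill 4, £375: 30% coinsurance on £375 = £112.50. Owner pays £112.50; OOP now £993.50.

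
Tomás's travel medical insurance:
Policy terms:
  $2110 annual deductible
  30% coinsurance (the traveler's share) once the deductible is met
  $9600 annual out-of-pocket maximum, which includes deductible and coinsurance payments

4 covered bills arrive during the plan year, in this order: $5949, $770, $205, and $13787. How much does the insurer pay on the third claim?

Claim 1 ($5949): $2110 to deductible, leaving $3839; traveler's 30% is $1151.70. Traveler owes $3261.70 (running OOP $3261.70). Plan pays $5949 − $3261.70 = $2687.30.
Claim 2 ($770): 30% coinsurance on $770 = $231. Cost to traveler: $231. OOP to date $3492.70. Plan pays $770 − $231 = $539.
Claim 3 ($205): 30% coinsurance on $205 = $61.50. Traveler pays $61.50; OOP now $3554.20. Plan pays $205 − $61.50 = $143.50.

$143.50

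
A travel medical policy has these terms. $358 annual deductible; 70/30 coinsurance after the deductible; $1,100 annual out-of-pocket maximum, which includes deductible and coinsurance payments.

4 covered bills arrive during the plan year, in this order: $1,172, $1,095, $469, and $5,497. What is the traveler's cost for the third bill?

Claim 1 ($1,172): deductible takes $358, $814 remains; coinsurance $814 × 30% = $244.20. Cost to traveler: $602.20. OOP to date $602.20.
Claim 2 ($1,095): 30% coinsurance on $1,095 = $328.50. Cost to traveler: $328.50. OOP to date $930.70.
Claim 3 ($469): 30% coinsurance on $469 = $140.70. Cost to traveler: $140.70. OOP to date $1,071.40.

$140.70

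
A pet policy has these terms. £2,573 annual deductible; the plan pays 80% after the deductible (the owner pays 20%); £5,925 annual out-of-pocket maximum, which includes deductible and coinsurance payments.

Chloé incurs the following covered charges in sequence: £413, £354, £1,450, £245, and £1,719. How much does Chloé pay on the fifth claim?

#1 (£413): fully absorbed by the deductible. Owner pays £413; OOP now £413.
#2 (£354): entire amount goes to the deductible. Owner owes £354 (running OOP £767).
#3 (£1,450): entire amount goes to the deductible. Owner owes £1,450 (running OOP £2,217).
#4 (£245): fully absorbed by the deductible. Cost to owner: £245. OOP to date £2,462.
#5 (£1,719): £111 finishes the deductible; £1,608 goes to coinsurance; 20% of £1,608 = £321.60. Owner pays £432.60; OOP now £2,894.60.

£432.60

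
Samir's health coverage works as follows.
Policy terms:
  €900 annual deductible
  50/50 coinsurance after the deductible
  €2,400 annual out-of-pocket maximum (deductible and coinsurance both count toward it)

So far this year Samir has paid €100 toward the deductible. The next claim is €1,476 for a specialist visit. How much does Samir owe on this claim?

€1,138

Remaining deductible: €900 − €100 = €800.
That leaves €1,476 − €800 = €676 for coinsurance.
Coinsurance: €676 × 50% = €338.
Patient responsibility before any cap: €800 + €338 = €1,138.
Total out-of-pocket so far would be €100 + €1,138 = €1,238, below the €2,400 cap — no reduction.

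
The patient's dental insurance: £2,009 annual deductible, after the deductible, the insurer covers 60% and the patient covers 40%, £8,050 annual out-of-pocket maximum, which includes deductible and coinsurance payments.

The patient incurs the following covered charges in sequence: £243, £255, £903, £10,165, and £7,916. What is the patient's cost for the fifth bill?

Bill 1, £243: fully absorbed by the deductible. Patient owes £243 (running OOP £243).
Bill 2, £255: entire amount goes to the deductible. Patient pays £255; OOP now £498.
Bill 3, £903: fully absorbed by the deductible. Patient owes £903 (running OOP £1,401).
Bill 4, £10,165: deductible takes £608, £9,557 remains; coinsurance £9,557 × 40% = £3,822.80. Patient pays £4,430.80; OOP now £5,831.80.
Bill 5, £7,916: deductible met; 40% of £7,916 = £3,166.40. OOP would hit £8,998.20 > £8,050, so the cap limits the patient to £8,050 − £5,831.80 = £2,218.20.

£2,218.20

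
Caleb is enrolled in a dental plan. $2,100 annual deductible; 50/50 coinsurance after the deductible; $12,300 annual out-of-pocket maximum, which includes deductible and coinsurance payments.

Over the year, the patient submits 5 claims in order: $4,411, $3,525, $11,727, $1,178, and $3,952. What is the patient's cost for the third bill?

$5,863.50

#1 ($4,411): $2,100 to deductible, leaving $2,311; patient's 50% is $1,155.50. Patient owes $3,255.50 (running OOP $3,255.50).
#2 ($3,525): deductible already satisfied, so patient's share is 50% × $3,525 = $1,762.50. Patient pays $1,762.50; OOP now $5,018.
#3 ($11,727): 50% coinsurance on $11,727 = $5,863.50. Cost to patient: $5,863.50. OOP to date $10,881.50.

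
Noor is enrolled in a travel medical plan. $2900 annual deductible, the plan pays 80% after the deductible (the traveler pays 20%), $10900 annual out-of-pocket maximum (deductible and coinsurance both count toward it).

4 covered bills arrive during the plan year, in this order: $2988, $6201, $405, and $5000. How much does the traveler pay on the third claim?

$81

#1 ($2988): $2900 to deductible, leaving $88; traveler's 20% is $17.60. Traveler pays $2917.60; OOP now $2917.60.
#2 ($6201): deductible met; 20% of $6201 = $1240.20. Traveler pays $1240.20; OOP now $4157.80.
#3 ($405): deductible already satisfied, so traveler's share is 20% × $405 = $81. Traveler pays $81; OOP now $4238.80.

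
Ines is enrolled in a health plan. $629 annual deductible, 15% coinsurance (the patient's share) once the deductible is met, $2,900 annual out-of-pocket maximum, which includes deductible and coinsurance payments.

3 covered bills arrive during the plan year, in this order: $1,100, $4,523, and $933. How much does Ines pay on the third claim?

$139.95

Bill 1, $1,100: $629 finishes the deductible; $471 goes to coinsurance; 15% of $471 = $70.65. Patient pays $699.65; OOP now $699.65.
Bill 2, $4,523: 15% coinsurance on $4,523 = $678.45. Patient pays $678.45; OOP now $1,378.10.
Bill 3, $933: deductible met; 15% of $933 = $139.95. Patient owes $139.95 (running OOP $1,518.05).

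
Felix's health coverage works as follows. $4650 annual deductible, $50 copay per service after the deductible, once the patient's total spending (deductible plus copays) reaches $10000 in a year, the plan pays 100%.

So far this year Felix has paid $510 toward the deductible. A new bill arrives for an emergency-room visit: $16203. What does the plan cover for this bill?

Deductible still to meet: $4650 − $510 = $4140.
The remaining $12063 (= $16203 − $4140) moves to the copay.
Copay on this service: $50.
That puts the patient's cost at $4140 + $50 = $4190 before any cap.
Year-to-date out-of-pocket becomes $510 + $4190 = $4700, still under the $10000 maximum, so no cap applies.
The plan picks up $16203 − $4190 = $12013.

$12013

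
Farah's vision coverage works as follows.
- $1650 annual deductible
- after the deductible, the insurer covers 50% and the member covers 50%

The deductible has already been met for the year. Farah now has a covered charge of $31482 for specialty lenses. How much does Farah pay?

With the deductible met, the entire $31482 is subject to coinsurance.
Member's 50% share of $31482 is $15741.

$15741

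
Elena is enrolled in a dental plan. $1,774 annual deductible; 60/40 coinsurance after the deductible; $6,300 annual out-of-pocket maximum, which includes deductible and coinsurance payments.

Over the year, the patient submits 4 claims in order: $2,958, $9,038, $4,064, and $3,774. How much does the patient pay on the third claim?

$437.20

Claim 1 — $2,958: deductible takes $1,774, $1,184 remains; coinsurance $1,184 × 40% = $473.60. Patient owes $2,247.60 (running OOP $2,247.60).
Claim 2 — $9,038: deductible already satisfied, so patient's share is 40% × $9,038 = $3,615.20. Cost to patient: $3,615.20. OOP to date $5,862.80.
Claim 3 — $4,064: deductible met; 40% of $4,064 = $1,625.60. Adding that to $5,862.80 gives $7,488.40, past the $6,300 cap; patient pays only $6,300 − $5,862.80 = $437.20.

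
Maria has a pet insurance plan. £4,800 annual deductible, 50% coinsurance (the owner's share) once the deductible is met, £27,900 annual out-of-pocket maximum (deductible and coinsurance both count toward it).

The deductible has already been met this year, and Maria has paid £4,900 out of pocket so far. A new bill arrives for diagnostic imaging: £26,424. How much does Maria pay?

£13,212

With the deductible met, the entire £26,424 is subject to coinsurance.
Owner's 50% share of £26,424 is £13,212.
Cumulative spending £4,900 + £13,212 = £18,112 stays under the £27,900 maximum.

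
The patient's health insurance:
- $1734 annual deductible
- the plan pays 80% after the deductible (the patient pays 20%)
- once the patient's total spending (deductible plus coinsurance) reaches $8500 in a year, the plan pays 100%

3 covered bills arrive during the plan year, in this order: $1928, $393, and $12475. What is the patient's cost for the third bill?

Claim 1 — $1928: $1734 to deductible, leaving $194; patient's 20% is $38.80. Patient owes $1772.80 (running OOP $1772.80).
Claim 2 — $393: deductible met; 20% of $393 = $78.60. Cost to patient: $78.60. OOP to date $1851.40.
Claim 3 — $12475: deductible already satisfied, so patient's share is 20% × $12475 = $2495. Patient owes $2495 (running OOP $4346.40).

$2495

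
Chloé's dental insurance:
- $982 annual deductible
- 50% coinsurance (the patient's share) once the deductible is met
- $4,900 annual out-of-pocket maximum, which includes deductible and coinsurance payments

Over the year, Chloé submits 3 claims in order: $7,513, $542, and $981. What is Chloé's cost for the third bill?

Bill 1, $7,513: $982 finishes the deductible; $6,531 goes to coinsurance; patient's 50% is $3,265.50. Patient owes $4,247.50 (running OOP $4,247.50).
Bill 2, $542: deductible already satisfied, so patient's share is 50% × $542 = $271. Cost to patient: $271. OOP to date $4,518.50.
Bill 3, $981: deductible met; 50% of $981 = $490.50. Adding that to $4,518.50 gives $5,009, past the $4,900 cap; patient pays only $4,900 − $4,518.50 = $381.50.

$381.50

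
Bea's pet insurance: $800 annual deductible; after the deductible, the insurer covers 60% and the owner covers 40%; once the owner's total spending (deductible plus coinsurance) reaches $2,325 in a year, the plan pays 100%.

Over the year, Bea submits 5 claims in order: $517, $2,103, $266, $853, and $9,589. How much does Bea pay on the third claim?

$106.40

Claim 1 ($517): all of it applies to the deductible. Cost to owner: $517. OOP to date $517.
Claim 2 ($2,103): $283 finishes the deductible; $1,820 goes to coinsurance; coinsurance $1,820 × 40% = $728. Cost to owner: $1,011. OOP to date $1,528.
Claim 3 ($266): deductible already satisfied, so owner's share is 40% × $266 = $106.40. Owner owes $106.40 (running OOP $1,634.40).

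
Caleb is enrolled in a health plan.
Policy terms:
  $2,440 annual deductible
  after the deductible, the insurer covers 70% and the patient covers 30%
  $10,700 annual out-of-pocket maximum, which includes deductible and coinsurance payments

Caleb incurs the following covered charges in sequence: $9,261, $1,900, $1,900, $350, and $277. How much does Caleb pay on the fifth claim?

#1 ($9,261): $2,440 to deductible, leaving $6,821; patient's 30% is $2,046.30. Cost to patient: $4,486.30. OOP to date $4,486.30.
#2 ($1,900): deductible met; 30% of $1,900 = $570. Patient owes $570 (running OOP $5,056.30).
#3 ($1,900): deductible met; 30% of $1,900 = $570. Cost to patient: $570. OOP to date $5,626.30.
#4 ($350): deductible met; 30% of $350 = $105. Patient pays $105; OOP now $5,731.30.
#5 ($277): deductible already satisfied, so patient's share is 30% × $277 = $83.10. Patient pays $83.10; OOP now $5,814.40.

$83.10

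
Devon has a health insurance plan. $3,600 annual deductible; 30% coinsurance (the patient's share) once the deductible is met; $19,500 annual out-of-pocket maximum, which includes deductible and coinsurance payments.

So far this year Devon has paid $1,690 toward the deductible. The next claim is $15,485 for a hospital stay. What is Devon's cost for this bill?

$1,690 of the $3,600 deductible is already met, leaving $1,910.
The remaining $13,575 (= $15,485 − $1,910) moves to coinsurance.
30% of $13,575 = $4,072.50 falls to the patient.
That puts the patient's cost at $1,910 + $4,072.50 = $5,982.50 before any cap.
Year-to-date out-of-pocket becomes $1,690 + $5,982.50 = $7,672.50, still under the $19,500 maximum, so no cap applies.

$5,982.50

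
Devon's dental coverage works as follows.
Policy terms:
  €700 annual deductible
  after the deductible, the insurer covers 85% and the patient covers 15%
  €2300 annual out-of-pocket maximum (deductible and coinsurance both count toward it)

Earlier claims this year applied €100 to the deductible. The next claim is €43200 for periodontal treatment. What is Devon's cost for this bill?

€2200

Deductible still to meet: €700 − €100 = €600.
The remaining €42600 (= €43200 − €600) moves to coinsurance.
15% of €42600 = €6390 falls to the patient.
So the patient owes €600 + €6390 = €6990 before any cap.
Adding €6990 to the €100 already spent would give €7090, which exceeds the €2300 cap; the patient pays just €2300 − €100 = €2200.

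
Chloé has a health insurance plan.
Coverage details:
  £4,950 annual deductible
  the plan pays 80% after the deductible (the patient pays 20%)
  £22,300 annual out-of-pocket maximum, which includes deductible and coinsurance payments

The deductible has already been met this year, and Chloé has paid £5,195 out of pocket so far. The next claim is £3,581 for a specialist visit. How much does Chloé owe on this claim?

£716.20

The deductible is already satisfied, so the full bill goes to coinsurance.
Patient's 20% share of £3,581 is £716.20.
Year-to-date out-of-pocket becomes £5,195 + £716.20 = £5,911.20, still under the £22,300 maximum, so no cap applies.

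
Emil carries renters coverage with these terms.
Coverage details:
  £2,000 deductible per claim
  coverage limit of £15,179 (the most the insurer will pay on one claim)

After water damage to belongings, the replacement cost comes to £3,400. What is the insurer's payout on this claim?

After the deductible, £3,400 − £2,000 = £1,400 remains.
That's under the £15,179 cap, so the insurer reimburses the full £1,400.

£1,400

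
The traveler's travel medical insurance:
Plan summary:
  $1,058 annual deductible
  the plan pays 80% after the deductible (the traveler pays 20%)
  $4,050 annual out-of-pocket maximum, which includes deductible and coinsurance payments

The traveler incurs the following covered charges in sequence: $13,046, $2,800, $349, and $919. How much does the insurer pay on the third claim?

$314.60

Claim 1 — $13,046: $1,058 to deductible, leaving $11,988; traveler's 20% is $2,397.60. Traveler pays $3,455.60; OOP now $3,455.60. Insurer: $13,046 − $3,455.60 = $9,590.40.
Claim 2 — $2,800: deductible already satisfied, so traveler's share is 20% × $2,800 = $560. Traveler owes $560 (running OOP $4,015.60). Insurer: $2,800 − $560 = $2,240.
Claim 3 — $349: deductible met; 20% of $349 = $69.80. Adding that to $4,015.60 gives $4,085.40, past the $4,050 cap; traveler pays only $4,050 − $4,015.60 = $34.40. Insurer: $349 − $34.40 = $314.60.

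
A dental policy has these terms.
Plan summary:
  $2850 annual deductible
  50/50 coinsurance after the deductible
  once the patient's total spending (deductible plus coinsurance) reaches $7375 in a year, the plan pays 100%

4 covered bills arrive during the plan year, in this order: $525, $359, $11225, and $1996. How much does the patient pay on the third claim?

$6491

Bill 1, $525: entire amount goes to the deductible. Patient pays $525; OOP now $525.
Bill 2, $359: fully absorbed by the deductible. Patient pays $359; OOP now $884.
Bill 3, $11225: $1966 to deductible, leaving $9259; patient's 50% is $4629.50. Claim cost before the cap: $1966 + $4629.50 = $6595.50. That would push OOP to $7479.50, over the $7375 cap, so patient pays $7375 − $884 = $6491.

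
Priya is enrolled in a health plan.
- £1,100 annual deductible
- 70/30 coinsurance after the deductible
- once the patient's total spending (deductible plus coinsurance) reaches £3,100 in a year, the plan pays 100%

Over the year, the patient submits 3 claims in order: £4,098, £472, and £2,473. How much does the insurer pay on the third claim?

Claim 1 (£4,098): £1,100 to deductible, leaving £2,998; coinsurance £2,998 × 30% = £899.40. Cost to patient: £1,999.40. OOP to date £1,999.40. Plan pays £4,098 − £1,999.40 = £2,098.60.
Claim 2 (£472): deductible already satisfied, so patient's share is 30% × £472 = £141.60. Patient owes £141.60 (running OOP £2,141). Plan pays £472 − £141.60 = £330.40.
Claim 3 (£2,473): deductible already satisfied, so patient's share is 30% × £2,473 = £741.90. Patient pays £741.90; OOP now £2,882.90. Plan pays £2,473 − £741.90 = £1,731.10.

£1,731.10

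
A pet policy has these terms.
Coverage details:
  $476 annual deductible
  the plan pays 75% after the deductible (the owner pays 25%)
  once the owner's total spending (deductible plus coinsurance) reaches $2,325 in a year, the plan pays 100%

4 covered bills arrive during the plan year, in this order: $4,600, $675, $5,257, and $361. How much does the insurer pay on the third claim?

$4,607.75

Bill 1, $4,600: deductible takes $476, $4,124 remains; 25% of $4,124 = $1,031. Cost to owner: $1,507. OOP to date $1,507. Insurer: $4,600 − $1,507 = $3,093.
Bill 2, $675: deductible met; 25% of $675 = $168.75. Cost to owner: $168.75. OOP to date $1,675.75. Plan pays $675 − $168.75 = $506.25.
Bill 3, $5,257: 25% coinsurance on $5,257 = $1,314.25. That would push OOP to $2,990, over the $2,325 cap, so owner pays $2,325 − $1,675.75 = $649.25. Insurer: $5,257 − $649.25 = $4,607.75.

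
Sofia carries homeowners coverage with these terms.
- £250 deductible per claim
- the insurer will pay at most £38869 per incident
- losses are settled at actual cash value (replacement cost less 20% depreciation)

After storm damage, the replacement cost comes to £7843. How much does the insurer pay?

Actual cash value after 20% depreciation: £7843 × 80% = £6274.40.
After the deductible, £6274.40 − £250 = £6024.40 remains.
That's under the £38869 cap, so the insurer reimburses the full £6024.40.

£6024.40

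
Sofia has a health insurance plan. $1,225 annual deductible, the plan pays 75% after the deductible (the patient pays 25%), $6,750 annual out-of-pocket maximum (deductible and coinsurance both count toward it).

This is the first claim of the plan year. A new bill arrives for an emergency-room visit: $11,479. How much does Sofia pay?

Deductible not yet touched, so the first $1,225 of the bill goes to the deductible.
That leaves $11,479 − $1,225 = $10,254 for coinsurance.
Patient's 25% share of $10,254 is $2,563.50.
So the patient owes $1,225 + $2,563.50 = $3,788.50 before any cap.
Cumulative spending $0 + $3,788.50 = $3,788.50 stays under the $6,750 maximum.

$3,788.50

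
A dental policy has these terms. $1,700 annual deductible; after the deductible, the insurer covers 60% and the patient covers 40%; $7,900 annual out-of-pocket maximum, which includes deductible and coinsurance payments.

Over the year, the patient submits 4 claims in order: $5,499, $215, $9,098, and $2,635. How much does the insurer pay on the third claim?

$5,458.80

Claim 1 — $5,499: $1,700 to deductible, leaving $3,799; patient's 40% is $1,519.60. Patient pays $3,219.60; OOP now $3,219.60. Insurer: $5,499 − $3,219.60 = $2,279.40.
Claim 2 — $215: 40% coinsurance on $215 = $86. Cost to patient: $86. OOP to date $3,305.60. Plan pays $215 − $86 = $129.
Claim 3 — $9,098: deductible met; 40% of $9,098 = $3,639.20. Cost to patient: $3,639.20. OOP to date $6,944.80. Insurer: $9,098 − $3,639.20 = $5,458.80.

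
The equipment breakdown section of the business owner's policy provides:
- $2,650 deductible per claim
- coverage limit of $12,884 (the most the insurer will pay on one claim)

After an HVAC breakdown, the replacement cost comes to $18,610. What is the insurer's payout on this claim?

$12,884

Subtract the deductible: $18,610 − $2,650 = $15,960.
$15,960 exceeds the $12,884 limit, so the insurer pays the limit: $12,884.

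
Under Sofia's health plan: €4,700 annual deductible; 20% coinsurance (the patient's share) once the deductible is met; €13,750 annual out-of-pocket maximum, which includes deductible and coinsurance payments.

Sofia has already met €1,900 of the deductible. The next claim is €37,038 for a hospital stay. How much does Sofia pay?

€9,647.60

Remaining deductible: €4,700 − €1,900 = €2,800.
The remaining €34,238 (= €37,038 − €2,800) moves to coinsurance.
Patient's 20% share of €34,238 is €6,847.60.
That puts the patient's cost at €2,800 + €6,847.60 = €9,647.60 before any cap.
Total out-of-pocket so far would be €1,900 + €9,647.60 = €11,547.60, below the €13,750 cap — no reduction.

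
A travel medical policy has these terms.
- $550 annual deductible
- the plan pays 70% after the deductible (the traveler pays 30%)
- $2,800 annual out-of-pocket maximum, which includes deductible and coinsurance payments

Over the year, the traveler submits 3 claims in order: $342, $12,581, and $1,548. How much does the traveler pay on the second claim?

$2,458

Bill 1, $342: all of it applies to the deductible. Cost to traveler: $342. OOP to date $342.
Bill 2, $12,581: $208 finishes the deductible; $12,373 goes to coinsurance; traveler's 30% is $3,711.90. Together that's $208 + $3,711.90 = $3,919.90. OOP would hit $4,261.90 > $2,800, so the cap limits the traveler to $2,800 − $342 = $2,458.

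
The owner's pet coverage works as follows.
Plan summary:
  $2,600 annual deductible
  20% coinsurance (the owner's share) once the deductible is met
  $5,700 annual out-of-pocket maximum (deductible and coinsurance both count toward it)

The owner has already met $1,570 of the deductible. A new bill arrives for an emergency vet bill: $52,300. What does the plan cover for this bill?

$48,170

$1,570 of the $2,600 deductible is already met, leaving $1,030.
That leaves $52,300 − $1,030 = $51,270 for coinsurance.
Coinsurance: $51,270 × 20% = $10,254.
Owner responsibility before any cap: $1,030 + $10,254 = $11,284.
Year-to-date out-of-pocket would reach $1,570 + $11,284 = $12,854, above the $5,700 maximum, so the owner pays only $5,700 − $1,570 = $4,130.
The insurer covers the remainder: $52,300 − $4,130 = $48,170.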